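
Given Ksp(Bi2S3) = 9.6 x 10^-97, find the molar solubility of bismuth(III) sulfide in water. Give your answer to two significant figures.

2.5 × 10^-20 M

Bi2S3(s) ⇌ 2 Bi^3+(aq) + 3 S^2-(aq)
Ksp = [Bi^3+]^2[S^2-]^3
If s mol/L of Bi2S3 dissolves, [Bi^3+] = 2s and [S^2-] = 3s.
Ksp = (2s)^2(3s)^3 = 108s^5
Solving, s = (9.6 x 10^-97/108)^(1/5) = 2.5 × 10^-20 M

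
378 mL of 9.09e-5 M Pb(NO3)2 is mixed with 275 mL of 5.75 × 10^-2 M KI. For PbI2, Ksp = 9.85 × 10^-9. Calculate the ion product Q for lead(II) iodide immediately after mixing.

Total volume = 378 + 275 = 653 mL.
[Pb^2+] = 9.09 × 10^-5 × (378/653) = 5.262 × 10^-5 M
[I^-] = 5.75 × 10^-2 × (275/653) = 2.422 × 10^-2 M
PbI2(s) ⇌ Pb^2+(aq) + 2 I^-(aq), so Q = [Pb^2+][I^-]^2
Q = (5.262 × 10^-5)(2.422 x 10^-2)^2 = 3.09 × 10^-8
Q > Ksp, so PbI2 will precipitate.

Q = 3.09e-8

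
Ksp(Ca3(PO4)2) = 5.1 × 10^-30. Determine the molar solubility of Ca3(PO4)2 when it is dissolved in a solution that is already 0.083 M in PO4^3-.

s ≈ 3.0e-10 M

Ca3(PO4)2(s) ⇌ 3 Ca^2+ + 2 PO4^3-
Ksp = [Ca^2+]^3[PO4^3-]^2
Let s be the molar solubility in this solution. [Ca^2+] = 3s, [PO4^3-] = 0.083 + 2s ≈ 0.083 (common-ion effect: PO4^3- is already 0.083 M).
Ksp ≈ (3s)^3 × (0.083)^2
s = 3.0 × 10^-10 M
Check: 2s = 6.0 × 10^-10 ≪ 0.083, so the approximation is valid.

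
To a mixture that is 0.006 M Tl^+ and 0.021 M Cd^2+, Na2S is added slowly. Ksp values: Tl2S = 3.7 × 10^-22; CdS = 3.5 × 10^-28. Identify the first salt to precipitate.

Each salt begins to precipitate when Q = Ksp, i.e. when [S^2-] reaches its threshold.
For Tl2S: 3.7 × 10^-22 = (0.006)^2 × [S^2-]  ⇒  [S^2-] = 1.0 x 10^-17 M.
For CdS: 3.5 × 10^-28 = 0.021 × [S^2-]  ⇒  [S^2-] = 1.7 × 10^-26 M.
The salt with the lower threshold [S^2-] precipitates first: CdS.

CdS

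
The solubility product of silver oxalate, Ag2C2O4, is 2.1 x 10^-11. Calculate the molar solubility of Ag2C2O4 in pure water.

Ag2C2O4(s) ⇌ 2 Ag^+ + C2O4^2-
Ksp = [Ag^+]^2[C2O4^2-]
For each mole of Ag2C2O4 that dissolves: [Ag^+] = 2s, [C2O4^2-] = s.
Ksp = (2s)^2s = 4s^3
Solving, s = (2.1 x 10^-11/4)^(1/3) = 1.7 × 10^-4 M

1.7 × 10^-4 M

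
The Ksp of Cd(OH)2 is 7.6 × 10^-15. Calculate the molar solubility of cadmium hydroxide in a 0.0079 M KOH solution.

1.2e-10 M

Cd(OH)2(s) <=> Cd^2+ + 2 OH^-
Ksp = [Cd^2+][OH^-]^2
Let s be the molar solubility in this solution. [Cd^2+] = s, [OH^-] = 0.0079 + 2s ≈ 0.0079 (Ksp is small, so little additional dissolves).
Ksp ≈ s × (0.0079)^2
s = 1.2 × 10^-10 M
Check: 2s = 2.4 x 10^-10 ≪ 0.0079, so the approximation is valid.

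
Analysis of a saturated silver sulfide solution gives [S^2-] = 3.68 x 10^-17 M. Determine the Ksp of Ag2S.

Ag2S(s) ⇌ 2 Ag^+(aq) + S^2-(aq)
Stoichiometry gives [Ag^+] = (2/1)[S^2-] = 7.360 x 10^-17 M.
Ksp = [Ag^+]^2[S^2-]
Ksp = (7.360 × 10^-17)^2 × 3.68 x 10^-17 = 1.99 × 10^-49

Ksp ≈ 1.99 x 10^-49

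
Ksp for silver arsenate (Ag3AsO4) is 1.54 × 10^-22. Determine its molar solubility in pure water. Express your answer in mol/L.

s ≈ 1.55 × 10^-6 M

Ag3AsO4(s) ⇌ 3 Ag^+ + AsO4^3-
Ksp = [Ag^+]^3[AsO4^3-]
With molar solubility s: [Ag^+] = 3s, [AsO4^3-] = s.
So Ksp = (3s)^3 × s = 27s^4
s = (1.54 × 10^-22 / 27)^(1/4) = 1.55 × 10^-6 M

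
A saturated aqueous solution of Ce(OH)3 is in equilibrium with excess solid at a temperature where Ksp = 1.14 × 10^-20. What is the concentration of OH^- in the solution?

Ce(OH)3(s) ⇌ Ce^3+(aq) + 3 OH^-(aq)
Ksp = [Ce^3+][OH^-]^3
If s mol/L of Ce(OH)3 dissolves, [Ce^3+] = s and [OH^-] = 3s.
Ksp = s(3s)^3 = 27s^4
s^4 = 1.14 × 10^-20 / 27, so s = 4.533 × 10^-6 M
[OH^-] = 3s = 1.36 x 10^-5 M

[OH^-] = 1.36e-5 M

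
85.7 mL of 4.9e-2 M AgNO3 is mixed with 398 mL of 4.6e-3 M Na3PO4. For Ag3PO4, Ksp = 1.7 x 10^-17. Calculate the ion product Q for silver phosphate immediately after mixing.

Q = 2.5e-9

Total volume = 85.7 + 398 = 483.7 mL.
[Ag^+] = 4.9 × 10^-2 × (85.7/483.7) = 8.68 × 10^-3 M
[PO4^3-] = 4.6 × 10^-3 × (398/483.7) = 3.78 × 10^-3 M
Ag3PO4(s) <=> 3 Ag^+(aq) + PO4^3-(aq), so Q = [Ag^+]^3[PO4^3-]
Q = (8.68 x 10^-3)^3(3.78 × 10^-3) = 2.5 × 10^-9
Q > Ksp, so Ag3PO4 will precipitate.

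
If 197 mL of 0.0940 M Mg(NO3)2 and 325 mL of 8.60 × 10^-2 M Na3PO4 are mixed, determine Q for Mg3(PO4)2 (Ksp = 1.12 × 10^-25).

Q ≈ 1.28 x 10^-7

Total volume = 197 + 325 = 522 mL.
[Mg^2+] = 9.40 × 10^-2 × (197/522) = 3.548 × 10^-2 M
[PO4^3-] = 8.60 × 10^-2 × (325/522) = 5.354 x 10^-2 M
Mg3(PO4)2(s) <=> 3 Mg^2+(aq) + 2 PO4^3-(aq), so Q = [Mg^2+]^3[PO4^3-]^2
Q = (3.548 × 10^-2)^3(5.354 × 10^-2)^2 = 1.28 × 10^-7
Q > Ksp, so Mg3(PO4)2 will precipitate.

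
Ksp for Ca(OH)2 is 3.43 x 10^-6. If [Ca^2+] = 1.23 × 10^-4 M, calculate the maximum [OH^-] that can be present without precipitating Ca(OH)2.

[OH^-] = 1.67 × 10^-1 M

Ca(OH)2(s) <=> Ca^2+(aq) + 2 OH^-(aq)
Ksp = [Ca^2+][OH^-]^2
Precipitation begins when Q = Ksp. With [Ca^2+] = 1.23 × 10^-4 M:
3.43 x 10^-6 = (1.23 × 10^-4) × [OH^-]^2
[OH^-] = (3.43 x 10^-6 / 1.23 x 10^-4)^(1/2) = 1.67 × 10^-1 M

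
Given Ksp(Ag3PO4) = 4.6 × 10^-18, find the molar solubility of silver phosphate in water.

s ≈ 2.0 x 10^-5 M

Ag3PO4(s) ⇌ 3 Ag^+ + PO4^3-
Ksp = [Ag^+]^3[PO4^3-]
With molar solubility s: [Ag^+] = 3s, [PO4^3-] = s.
Substituting: Ksp = (3s)^3s = 27s^4
s = (4.6 × 10^-18 / 27)^(1/4) = 2.0 x 10^-5 M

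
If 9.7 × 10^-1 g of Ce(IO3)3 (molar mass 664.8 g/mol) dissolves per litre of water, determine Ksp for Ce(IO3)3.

1.2 × 10^-10

Molar solubility s = (9.7 × 10^-1 g/L) / (664.8 g/mol) = 1.46 × 10^-3 M.
Ce(IO3)3(s) ⇌ Ce^3+(aq) + 3 IO3^-(aq)
Let s = molar solubility. Then [Ce^3+] = s and [IO3^-] = 3s.
Ksp = [Ce^3+][IO3^-]^3
Substituting: Ksp = s(3s)^3 = 27s^4
With s = 1.46 × 10^-3: Ksp = 1.2 × 10^-10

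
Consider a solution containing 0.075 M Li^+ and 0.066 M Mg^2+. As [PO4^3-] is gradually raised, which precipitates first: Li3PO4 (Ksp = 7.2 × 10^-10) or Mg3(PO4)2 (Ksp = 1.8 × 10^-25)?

Mg3(PO4)2

Each salt begins to precipitate when Q = Ksp, i.e. when [PO4^3-] reaches its threshold.
For Li3PO4: 7.2 × 10^-10 = (0.075)^3 × [PO4^3-]  ⇒  [PO4^3-] = 1.7 × 10^-6 M.
For Mg3(PO4)2: 1.8 × 10^-25 = (0.066)^3 × [PO4^3-]^2  ⇒  [PO4^3-] = 2.5 × 10^-11 M.
The salt with the lower threshold [PO4^3-] precipitates first: Mg3(PO4)2.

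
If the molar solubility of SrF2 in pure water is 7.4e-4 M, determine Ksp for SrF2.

Ksp = 1.6 × 10^-9

SrF2(s) <=> Sr^2+ + 2 F^-
Let s = molar solubility. Then [Sr^2+] = s and [F^-] = 2s.
Ksp = [Sr^2+][F^-]^2
Substituting: Ksp = s(2s)^2 = 4s^3
With s = 7.4 x 10^-4: Ksp = 1.6 × 10^-9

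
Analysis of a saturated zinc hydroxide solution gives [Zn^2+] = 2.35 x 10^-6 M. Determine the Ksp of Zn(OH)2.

Ksp = 5.19e-17

Zn(OH)2(s) <=> Zn^2+(aq) + 2 OH^-(aq)
Stoichiometry gives [OH^-] = (2/1)[Zn^2+] = 4.700 × 10^-6 M.
Ksp = [Zn^2+][OH^-]^2
Ksp = 2.35 × 10^-6 × (4.700 × 10^-6)^2 = 5.19 x 10^-17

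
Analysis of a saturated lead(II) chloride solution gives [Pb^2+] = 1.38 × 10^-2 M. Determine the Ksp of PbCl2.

Ksp = 1.05e-5

PbCl2(s) ⇌ Pb^2+ + 2 Cl^-
Stoichiometry gives [Cl^-] = (2/1)[Pb^2+] = 2.760 × 10^-2 M.
Ksp = [Pb^2+][Cl^-]^2
Ksp = 1.38 × 10^-2 × (2.760 × 10^-2)^2 = 1.05 × 10^-5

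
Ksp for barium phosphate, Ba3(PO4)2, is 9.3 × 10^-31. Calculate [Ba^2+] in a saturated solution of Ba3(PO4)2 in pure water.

[Ba^2+] ≈ 1.2 x 10^-6 M

Ba3(PO4)2(s) <=> 3 Ba^2+ + 2 PO4^3-
Ksp = [Ba^2+]^3[PO4^3-]^2
Let s = molar solubility. Then [Ba^2+] = 3s and [PO4^3-] = 2s.
Ksp = (3s)^3(2s)^2 = 108s^5
s = (9.3 × 10^-31 / 108)^(1/5) = 3.86 x 10^-7 M
[Ba^2+] = 3s = 1.2 × 10^-6 M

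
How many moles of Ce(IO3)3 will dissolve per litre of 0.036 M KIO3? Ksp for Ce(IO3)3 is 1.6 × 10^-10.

3.4 × 10^-6 M

Ce(IO3)3(s) ⇌ Ce^3+ + 3 IO3^-
Ksp = [Ce^3+][IO3^-]^3
Let s = moles of Ce(IO3)3 that dissolve per litre. [Ce^3+] = s, [IO3^-] = 0.036 + 3s ≈ 0.036 (since IO3^- from KIO3 dominates).
Ksp ≈ s × (0.036)^3
s = 3.4 × 10^-6 M
Check: 3s = 1.0 x 10^-5 ≪ 0.036, so the approximation is valid.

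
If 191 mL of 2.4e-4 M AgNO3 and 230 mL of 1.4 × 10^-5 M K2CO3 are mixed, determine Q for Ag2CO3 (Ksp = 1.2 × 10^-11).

Total volume = 191 + 230 = 421 mL.
[Ag^+] = 2.4 × 10^-4 × (191/421) = 1.09 × 10^-4 M
[CO3^2-] = 1.4 x 10^-5 × (230/421) = 7.65 × 10^-6 M
Ag2CO3(s) ⇌ 2 Ag^+(aq) + CO3^2-(aq), so Q = [Ag^+]^2[CO3^2-]
Q = (1.09 × 10^-4)^2(7.65 × 10^-6) = 9.1 × 10^-14
Q < Ksp, so no precipitate of Ag2CO3 forms.

Q = 9.1 × 10^-14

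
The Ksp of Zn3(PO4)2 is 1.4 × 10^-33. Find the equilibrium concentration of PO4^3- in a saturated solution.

2.1e-7 M

Zn3(PO4)2(s) <=> 3 Zn^2+(aq) + 2 PO4^3-(aq)
Ksp = [Zn^2+]^3[PO4^3-]^2
If s mol/L of Zn3(PO4)2 dissolves, [Zn^2+] = 3s and [PO4^3-] = 2s.
Substituting: Ksp = (3s)^3(2s)^2 = 108s^5
s = (1.4 × 10^-33 / 108)^(1/5) = 1.05 x 10^-7 M
[PO4^3-] = 2s = 2.1 × 10^-7 M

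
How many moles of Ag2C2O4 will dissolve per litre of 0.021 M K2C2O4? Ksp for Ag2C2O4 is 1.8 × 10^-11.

s = 1.5 × 10^-5 M

Ag2C2O4(s) <=> 2 Ag^+(aq) + C2O4^2-(aq)
Ksp = [Ag^+]^2[C2O4^2-]
Let s be the molar solubility in this solution. [Ag^+] = 2s, [C2O4^2-] = 0.021 + s ≈ 0.021 (since C2O4^2- from K2C2O4 dominates).
Ksp ≈ (2s)^2 × 0.021
s = 1.5 × 10^-5 M
Check: s = 1.5 × 10^-5 ≪ 0.021, so the approximation is valid.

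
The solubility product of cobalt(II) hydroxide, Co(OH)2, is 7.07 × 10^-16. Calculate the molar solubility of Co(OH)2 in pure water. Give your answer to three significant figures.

Co(OH)2(s) <=> Co^2+(aq) + 2 OH^-(aq)
Ksp = [Co^2+][OH^-]^2
With molar solubility s: [Co^2+] = s, [OH^-] = 2s.
So Ksp = s × (2s)^2 = 4s^3
s^3 = 7.07 × 10^-16 / 4, so s = 5.61 x 10^-6 M

5.61 × 10^-6 M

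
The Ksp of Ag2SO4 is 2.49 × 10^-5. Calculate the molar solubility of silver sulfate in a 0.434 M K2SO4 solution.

Ag2SO4(s) ⇌ 2 Ag^+ + SO4^2-
Ksp = [Ag^+]^2[SO4^2-]
Let s be the molar solubility in this solution. [Ag^+] = 2s, [SO4^2-] = 0.434 + s ≈ 0.434 (common-ion effect: SO4^2- is already 0.434 M).
Ksp ≈ (2s)^2 × 0.434
s = 3.79 × 10^-3 M
Check: s = 3.8 × 10^-3 ≪ 0.434, so the approximation is valid.

3.79e-3 M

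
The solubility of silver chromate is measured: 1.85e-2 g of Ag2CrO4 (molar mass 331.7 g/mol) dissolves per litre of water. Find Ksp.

Molar solubility s = (1.85 × 10^-2 g/L) / (331.7 g/mol) = 5.577 × 10^-5 M.
Ag2CrO4(s) ⇌ 2 Ag^+(aq) + CrO4^2-(aq)
If s mol/L of Ag2CrO4 dissolves, [Ag^+] = 2s and [CrO4^2-] = s.
Ksp = [Ag^+]^2[CrO4^2-]
Ksp = (2s)^2s = 4s^3
Ksp = 4 × (5.577 × 10^-5)^3 = 6.94 × 10^-13

Ksp ≈ 6.94 × 10^-13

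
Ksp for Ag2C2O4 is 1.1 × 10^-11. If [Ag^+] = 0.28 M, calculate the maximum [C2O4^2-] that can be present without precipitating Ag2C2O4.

[C2O4^2-] ≈ 1.4e-10 M

Ag2C2O4(s) ⇌ 2 Ag^+(aq) + C2O4^2-(aq)
Ksp = [Ag^+]^2[C2O4^2-]
Precipitation begins when Q = Ksp. With [Ag^+] = 0.28 M:
1.1 × 10^-11 = (0.28)^2 × [C2O4^2-]
[C2O4^2-] = (1.1 × 10^-11 / 7.84 × 10^-2) = 1.4 × 10^-10 M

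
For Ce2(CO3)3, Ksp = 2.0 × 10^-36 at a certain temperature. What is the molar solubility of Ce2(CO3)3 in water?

2.8 × 10^-8 M

Ce2(CO3)3(s) ⇌ 2 Ce^3+ + 3 CO3^2-
Ksp = [Ce^3+]^2[CO3^2-]^3
For each mole of Ce2(CO3)3 that dissolves: [Ce^3+] = 2s, [CO3^2-] = 3s.
Ksp = (2s)^2(3s)^3 = 108s^5
s = (2.0 × 10^-36 / 108)^(1/5) = 2.8 × 10^-8 M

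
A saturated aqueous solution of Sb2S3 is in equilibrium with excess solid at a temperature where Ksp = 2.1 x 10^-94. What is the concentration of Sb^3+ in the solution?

[Sb^3+] ≈ 1.4 x 10^-19 M

Sb2S3(s) ⇌ 2 Sb^3+ + 3 S^2-
Ksp = [Sb^3+]^2[S^2-]^3
Let s = molar solubility. Then [Sb^3+] = 2s and [S^2-] = 3s.
Ksp = (2s)^2(3s)^3 = 108s^5
s^5 = 2.1 x 10^-94 / 108, so s = 7.21 × 10^-20 M
[Sb^3+] = 2s = 1.4 × 10^-19 M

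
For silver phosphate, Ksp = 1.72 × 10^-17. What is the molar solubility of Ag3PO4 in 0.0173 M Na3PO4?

Ag3PO4(s) ⇌ 3 Ag^+ + PO4^3-
Ksp = [Ag^+]^3[PO4^3-]
Let s = moles of Ag3PO4 that dissolve per litre. [Ag^+] = 3s, [PO4^3-] = 0.0173 + s ≈ 0.0173 (Ksp is small, so little additional dissolves).
Ksp ≈ (3s)^3 × 0.0173
s = 3.33 x 10^-6 M
Check: s = 3.3 x 10^-6 ≪ 0.0173, so the approximation is valid.

3.33 × 10^-6 M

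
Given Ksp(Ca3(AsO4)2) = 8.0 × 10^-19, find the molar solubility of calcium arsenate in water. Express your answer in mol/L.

Ca3(AsO4)2(s) <=> 3 Ca^2+(aq) + 2 AsO4^3-(aq)
Ksp = [Ca^2+]^3[AsO4^3-]^2
Let s = molar solubility. Then [Ca^2+] = 3s and [AsO4^3-] = 2s.
Ksp = (3s)^3(2s)^2 = 108s^5
Solving, s = (8.0 × 10^-19/108)^(1/5) = 9.4 × 10^-5 M

s = 9.4e-5 M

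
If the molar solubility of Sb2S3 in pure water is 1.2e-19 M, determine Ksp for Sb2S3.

Ksp ≈ 2.7 x 10^-93

Sb2S3(s) ⇌ 2 Sb^3+ + 3 S^2-
If s mol/L of Sb2S3 dissolves, [Sb^3+] = 2s and [S^2-] = 3s.
Ksp = [Sb^3+]^2[S^2-]^3
Substituting: Ksp = (2s)^2(3s)^3 = 108s^5
Ksp = 108 × (1.2 x 10^-19)^5 = 2.7 x 10^-93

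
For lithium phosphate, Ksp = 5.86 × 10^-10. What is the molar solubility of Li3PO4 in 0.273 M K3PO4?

s ≈ 4.30 x 10^-4 M

Li3PO4(s) ⇌ 3 Li^+(aq) + PO4^3-(aq)
Ksp = [Li^+]^3[PO4^3-]
Let s be the molar solubility in this solution. [Li^+] = 3s, [PO4^3-] = 0.273 + s ≈ 0.273 (Ksp is small, so little additional dissolves).
Ksp ≈ (3s)^3 × 0.273
s = 4.30 × 10^-4 M
Check: s = 4.3 x 10^-4 ≪ 0.273, so the approximation is valid.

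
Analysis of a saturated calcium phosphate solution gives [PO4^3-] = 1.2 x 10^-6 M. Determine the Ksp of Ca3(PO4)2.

Ksp = 8.4e-30

Ca3(PO4)2(s) ⇌ 3 Ca^2+(aq) + 2 PO4^3-(aq)
Stoichiometry gives [Ca^2+] = (3/2)[PO4^3-] = 1.80 × 10^-6 M.
Ksp = [Ca^2+]^3[PO4^3-]^2
Ksp = (1.80 x 10^-6)^3 × (1.2 × 10^-6)^2 = 8.4 × 10^-30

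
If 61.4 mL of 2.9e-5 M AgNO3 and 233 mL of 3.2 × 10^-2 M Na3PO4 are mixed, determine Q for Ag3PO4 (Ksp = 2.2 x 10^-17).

5.6e-18

Total volume = 61.4 + 233 = 294.4 mL.
[Ag^+] = 2.9 × 10^-5 × (61.4/294.4) = 6.05 x 10^-6 M
[PO4^3-] = 3.2 x 10^-2 × (233/294.4) = 2.53 x 10^-2 M
Ag3PO4(s) <=> 3 Ag^+(aq) + PO4^3-(aq), so Q = [Ag^+]^3[PO4^3-]
Q = (6.05 × 10^-6)^3(2.53 × 10^-2) = 5.6 × 10^-18
Q < Ksp, so no precipitate of Ag3PO4 forms.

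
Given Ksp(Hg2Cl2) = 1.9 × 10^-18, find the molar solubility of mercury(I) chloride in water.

Hg2Cl2(s) ⇌ Hg2^2+(aq) + 2 Cl^-(aq)
Ksp = [Hg2^2+][Cl^-]^2
For each mole of Hg2Cl2 that dissolves: [Hg2^2+] = s, [Cl^-] = 2s.
Ksp = s(2s)^2 = 4s^3
s = (1.9 × 10^-18 / 4)^(1/3) = 7.8 × 10^-7 M

s = 7.8 x 10^-7 M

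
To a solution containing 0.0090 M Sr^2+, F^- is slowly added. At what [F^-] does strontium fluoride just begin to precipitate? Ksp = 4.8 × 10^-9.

SrF2(s) <=> Sr^2+ + 2 F^-
Ksp = [Sr^2+][F^-]^2
Precipitation begins when Q = Ksp. With [Sr^2+] = 0.0090 M:
4.8 × 10^-9 = (0.0090) × [F^-]^2
[F^-] = (4.8 × 10^-9 / 9.0 × 10^-3)^(1/2) = 7.3 × 10^-4 M

[F^-] ≈ 7.3e-4 M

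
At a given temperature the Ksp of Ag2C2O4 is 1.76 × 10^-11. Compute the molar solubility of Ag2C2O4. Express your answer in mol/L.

s ≈ 1.64 × 10^-4 M

Ag2C2O4(s) ⇌ 2 Ag^+(aq) + C2O4^2-(aq)
Ksp = [Ag^+]^2[C2O4^2-]
Let s = molar solubility. Then [Ag^+] = 2s and [C2O4^2-] = s.
Substituting: Ksp = (2s)^2s = 4s^3
s = (1.76 × 10^-11 / 4)^(1/3) = 1.64 × 10^-4 M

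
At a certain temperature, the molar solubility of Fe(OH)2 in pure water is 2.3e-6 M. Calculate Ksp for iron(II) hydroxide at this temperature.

4.9 × 10^-17

Fe(OH)2(s) <=> Fe^2+ + 2 OH^-
Let s = molar solubility. Then [Fe^2+] = s and [OH^-] = 2s.
Ksp = [Fe^2+][OH^-]^2
Ksp = s(2s)^2 = 4s^3
Ksp = 4 × (2.3 × 10^-6)^3 = 4.9 × 10^-17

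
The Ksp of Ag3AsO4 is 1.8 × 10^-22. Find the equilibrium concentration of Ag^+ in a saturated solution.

[Ag^+] = 4.8 x 10^-6 M

Ag3AsO4(s) ⇌ 3 Ag^+(aq) + AsO4^3-(aq)
Ksp = [Ag^+]^3[AsO4^3-]
Let s = molar solubility. Then [Ag^+] = 3s and [AsO4^3-] = s.
Substituting: Ksp = (3s)^3s = 27s^4
s = (1.8 × 10^-22 / 27)^(1/4) = 1.61 × 10^-6 M
[Ag^+] = 3s = 4.8 × 10^-6 M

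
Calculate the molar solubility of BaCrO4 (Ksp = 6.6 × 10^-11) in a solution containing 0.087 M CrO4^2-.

s = 7.6e-10 M

BaCrO4(s) <=> Ba^2+(aq) + CrO4^2-(aq)
Ksp = [Ba^2+][CrO4^2-]
If s mol/L dissolves here, [Ba^2+] = s, [CrO4^2-] = 0.087 + s ≈ 0.087 (common-ion effect: CrO4^2- is already 0.087 M).
Ksp ≈ s × 0.087
s = 7.6 × 10^-10 M
Check: s = 7.6 x 10^-10 ≪ 0.087, so the approximation is valid.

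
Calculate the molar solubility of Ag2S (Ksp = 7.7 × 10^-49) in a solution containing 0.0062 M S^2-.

s ≈ 5.6 x 10^-24 M

Ag2S(s) ⇌ 2 Ag^+ + S^2-
Ksp = [Ag^+]^2[S^2-]
Let s = moles of Ag2S that dissolve per litre. [Ag^+] = 2s, [S^2-] = 0.0062 + s ≈ 0.0062 (since the S^2- already present dominates).
Ksp ≈ (2s)^2 × 0.0062
s = 5.6 x 10^-24 M
Check: s = 5.6 x 10^-24 ≪ 0.0062, so the approximation is valid.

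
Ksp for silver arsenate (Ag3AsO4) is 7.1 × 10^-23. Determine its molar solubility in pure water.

Ag3AsO4(s) <=> 3 Ag^+(aq) + AsO4^3-(aq)
Ksp = [Ag^+]^3[AsO4^3-]
Let s = molar solubility. Then [Ag^+] = 3s and [AsO4^3-] = s.
Substituting: Ksp = (3s)^3s = 27s^4
s^4 = 7.1 × 10^-23 / 27, so s = 1.3 x 10^-6 M

1.3 × 10^-6 M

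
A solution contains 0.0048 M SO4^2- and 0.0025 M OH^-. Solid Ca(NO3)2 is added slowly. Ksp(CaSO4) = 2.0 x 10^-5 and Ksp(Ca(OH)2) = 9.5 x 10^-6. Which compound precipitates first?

Precipitation of each salt starts when its ion product equals its Ksp.
For CaSO4: 2.0 x 10^-5 = 0.0048 × [Ca^2+]  ⇒  [Ca^2+] = 4.2 × 10^-3 M.
For Ca(OH)2: 9.5 x 10^-6 = (0.0025)^2 × [Ca^2+]  ⇒  [Ca^2+] = 1.5 M.
The salt with the lower threshold [Ca^2+] precipitates first: CaSO4.

CaSO4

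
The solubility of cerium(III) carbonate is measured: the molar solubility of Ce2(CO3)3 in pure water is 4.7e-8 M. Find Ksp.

Ce2(CO3)3(s) <=> 2 Ce^3+ + 3 CO3^2-
If s mol/L of Ce2(CO3)3 dissolves, [Ce^3+] = 2s and [CO3^2-] = 3s.
Ksp = [Ce^3+]^2[CO3^2-]^3
So Ksp = (2s)^2 × (3s)^3 = 108s^5
Ksp = 108 × (4.7 × 10^-8)^5 = 2.5 x 10^-35

Ksp ≈ 2.5 × 10^-35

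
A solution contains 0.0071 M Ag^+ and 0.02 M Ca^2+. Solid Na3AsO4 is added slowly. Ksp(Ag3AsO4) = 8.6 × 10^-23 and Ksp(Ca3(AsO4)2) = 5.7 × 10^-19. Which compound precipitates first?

Ag3AsO4

Precipitation of each salt starts when its ion product equals its Ksp.
For Ag3AsO4: 8.6 × 10^-23 = (0.0071)^3 × [AsO4^3-]  ⇒  [AsO4^3-] = 2.4 × 10^-16 M.
For Ca3(AsO4)2: 5.7 × 10^-19 = (0.02)^3 × [AsO4^3-]^2  ⇒  [AsO4^3-] = 2.7 × 10^-7 M.
The salt with the lower threshold [AsO4^3-] precipitates first: Ag3AsO4.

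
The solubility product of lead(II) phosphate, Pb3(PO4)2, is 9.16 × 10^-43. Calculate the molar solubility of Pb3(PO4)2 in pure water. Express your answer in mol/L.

Pb3(PO4)2(s) ⇌ 3 Pb^2+(aq) + 2 PO4^3-(aq)
Ksp = [Pb^2+]^3[PO4^3-]^2
If s mol/L of Pb3(PO4)2 dissolves, [Pb^2+] = 3s and [PO4^3-] = 2s.
Substituting: Ksp = (3s)^3(2s)^2 = 108s^5
s^5 = 9.16 × 10^-43 / 108, so s = 1.53 × 10^-9 M

1.53 x 10^-9 M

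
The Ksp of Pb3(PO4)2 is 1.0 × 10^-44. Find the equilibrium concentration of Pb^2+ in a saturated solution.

Pb3(PO4)2(s) ⇌ 3 Pb^2+ + 2 PO4^3-
Ksp = [Pb^2+]^3[PO4^3-]^2
With molar solubility s: [Pb^2+] = 3s, [PO4^3-] = 2s.
Ksp = (3s)^3(2s)^2 = 108s^5
Solving, s = (1.0 × 10^-44/108)^(1/5) = 6.21 x 10^-10 M
[Pb^2+] = 3s = 1.9 × 10^-9 M

[Pb^2+] ≈ 1.9 × 10^-9 M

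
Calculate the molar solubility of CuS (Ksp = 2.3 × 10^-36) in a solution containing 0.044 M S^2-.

s = 5.2 × 10^-35 M

CuS(s) ⇌ Cu^2+(aq) + S^2-(aq)
Ksp = [Cu^2+][S^2-]
Let s be the molar solubility in this solution. [Cu^2+] = s, [S^2-] = 0.044 + s ≈ 0.044 (common-ion effect: S^2- is already 0.044 M).
Ksp ≈ s × 0.044
s = 5.2 x 10^-35 M
Check: s = 5.2 x 10^-35 ≪ 0.044, so the approximation is valid.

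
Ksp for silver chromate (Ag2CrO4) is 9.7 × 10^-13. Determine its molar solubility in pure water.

s ≈ 6.2 × 10^-5 M

Ag2CrO4(s) <=> 2 Ag^+(aq) + CrO4^2-(aq)
Ksp = [Ag^+]^2[CrO4^2-]
If s mol/L of Ag2CrO4 dissolves, [Ag^+] = 2s and [CrO4^2-] = s.
Substituting: Ksp = (2s)^2s = 4s^3
s^3 = 9.7 × 10^-13 / 4, so s = 6.2 x 10^-5 M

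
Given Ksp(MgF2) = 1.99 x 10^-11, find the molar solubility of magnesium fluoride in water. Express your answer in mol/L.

MgF2(s) ⇌ Mg^2+ + 2 F^-
Ksp = [Mg^2+][F^-]^2
For each mole of MgF2 that dissolves: [Mg^2+] = s, [F^-] = 2s.
Substituting: Ksp = s(2s)^2 = 4s^3
s^3 = 1.99 x 10^-11 / 4, so s = 1.71 × 10^-4 M

s ≈ 1.71e-4 M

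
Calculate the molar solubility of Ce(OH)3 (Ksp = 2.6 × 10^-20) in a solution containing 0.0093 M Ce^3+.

s = 4.7 × 10^-7 M

Ce(OH)3(s) ⇌ Ce^3+(aq) + 3 OH^-(aq)
Ksp = [Ce^3+][OH^-]^3
Let s = moles of Ce(OH)3 that dissolve per litre. [Ce^3+] = 0.0093 + s ≈ 0.0093, [OH^-] = 3s (common-ion effect: Ce^3+ is already 0.0093 M).
Ksp ≈ 0.0093 × (3s)^3
s = 4.7 × 10^-7 M
Check: s = 4.7 x 10^-7 ≪ 0.0093, so the approximation is valid.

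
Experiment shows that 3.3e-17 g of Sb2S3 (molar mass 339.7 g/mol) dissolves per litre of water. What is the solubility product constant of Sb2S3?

Molar solubility s = (3.3 × 10^-17 g/L) / (339.7 g/mol) = 9.71 × 10^-20 M.
Sb2S3(s) <=> 2 Sb^3+(aq) + 3 S^2-(aq)
Let s = molar solubility. Then [Sb^3+] = 2s and [S^2-] = 3s.
Ksp = [Sb^3+]^2[S^2-]^3
Substituting: Ksp = (2s)^2(3s)^3 = 108s^5
Ksp = 108 × (9.71 × 10^-20)^5 = 9.3 × 10^-94

Ksp ≈ 9.3 × 10^-94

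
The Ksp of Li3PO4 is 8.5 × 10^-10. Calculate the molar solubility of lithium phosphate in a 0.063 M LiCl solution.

Li3PO4(s) ⇌ 3 Li^+ + PO4^3-
Ksp = [Li^+]^3[PO4^3-]
Let s be the molar solubility in this solution. [Li^+] = 0.063 + 3s ≈ 0.063, [PO4^3-] = s (Ksp is small, so little additional dissolves).
Ksp ≈ (0.063)^3 × s
s = 3.4 x 10^-6 M
Check: 3s = 1.0 × 10^-5 ≪ 0.063, so the approximation is valid.

s = 3.4 x 10^-6 M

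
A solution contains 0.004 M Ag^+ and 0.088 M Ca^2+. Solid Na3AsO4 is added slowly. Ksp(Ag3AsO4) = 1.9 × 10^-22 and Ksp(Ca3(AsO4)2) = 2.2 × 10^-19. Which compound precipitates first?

Ag3AsO4

Each salt begins to precipitate when Q = Ksp, i.e. when [AsO4^3-] reaches its threshold.
For Ag3AsO4: 1.9 × 10^-22 = (0.004)^3 × [AsO4^3-]  ⇒  [AsO4^3-] = 3.0 x 10^-15 M.
For Ca3(AsO4)2: 2.2 × 10^-19 = (0.088)^3 × [AsO4^3-]^2  ⇒  [AsO4^3-] = 1.8 × 10^-8 M.
The salt with the lower threshold [AsO4^3-] precipitates first: Ag3AsO4.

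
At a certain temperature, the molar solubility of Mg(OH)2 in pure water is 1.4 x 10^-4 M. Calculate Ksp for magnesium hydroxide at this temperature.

Mg(OH)2(s) ⇌ Mg^2+ + 2 OH^-
If s mol/L of Mg(OH)2 dissolves, [Mg^2+] = s and [OH^-] = 2s.
Ksp = [Mg^2+][OH^-]^2
So Ksp = s × (2s)^2 = 4s^3
Ksp = 4 × (1.4 × 10^-4)^3 = 1.1 × 10^-11

Ksp = 1.1e-11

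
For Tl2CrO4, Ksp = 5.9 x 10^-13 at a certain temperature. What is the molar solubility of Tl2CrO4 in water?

Tl2CrO4(s) ⇌ 2 Tl^+(aq) + CrO4^2-(aq)
Ksp = [Tl^+]^2[CrO4^2-]
If s mol/L of Tl2CrO4 dissolves, [Tl^+] = 2s and [CrO4^2-] = s.
Substituting: Ksp = (2s)^2s = 4s^3
s^3 = 5.9 x 10^-13 / 4, so s = 5.3 x 10^-5 M

5.3 x 10^-5 M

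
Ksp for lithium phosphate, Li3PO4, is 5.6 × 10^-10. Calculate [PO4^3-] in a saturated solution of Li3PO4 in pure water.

Li3PO4(s) ⇌ 3 Li^+(aq) + PO4^3-(aq)
Ksp = [Li^+]^3[PO4^3-]
Let s = molar solubility. Then [Li^+] = 3s and [PO4^3-] = s.
Substituting: Ksp = (3s)^3s = 27s^4
s^4 = 5.6 × 10^-10 / 27, so s = 2.13 × 10^-3 M
[PO4^3-] = s = 2.1 × 10^-3 M

2.1 × 10^-3 M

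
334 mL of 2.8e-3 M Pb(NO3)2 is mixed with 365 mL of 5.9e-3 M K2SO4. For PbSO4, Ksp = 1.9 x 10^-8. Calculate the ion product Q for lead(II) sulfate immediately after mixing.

Total volume = 334 + 365 = 699 mL.
[Pb^2+] = 2.8 x 10^-3 × (334/699) = 1.34 × 10^-3 M
[SO4^2-] = 5.9 × 10^-3 × (365/699) = 3.08 × 10^-3 M
PbSO4(s) <=> Pb^2+(aq) + SO4^2-(aq), so Q = [Pb^2+][SO4^2-]
Q = (1.34 x 10^-3)(3.08 × 10^-3) = 4.1 × 10^-6
Q > Ksp, so PbSO4 will precipitate.

Q ≈ 4.1 × 10^-6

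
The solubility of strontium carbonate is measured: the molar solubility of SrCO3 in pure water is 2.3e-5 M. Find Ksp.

SrCO3(s) <=> Sr^2+ + CO3^2-
With molar solubility s: [Sr^2+] = s, [CO3^2-] = s.
Ksp = [Sr^2+][CO3^2-]
Ksp = s^2
Ksp = (2.3 x 10^-5)^2 = 5.3 × 10^-10

Ksp ≈ 5.3 x 10^-10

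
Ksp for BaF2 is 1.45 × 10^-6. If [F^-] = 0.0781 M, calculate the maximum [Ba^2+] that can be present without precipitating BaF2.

BaF2(s) ⇌ Ba^2+ + 2 F^-
Ksp = [Ba^2+][F^-]^2
Precipitation begins when Q = Ksp. With [F^-] = 0.0781 M:
1.45 × 10^-6 = (0.0781)^2 × [Ba^2+]
[Ba^2+] = (1.45 × 10^-6 / 6.100 x 10^-3) = 2.38 x 10^-4 M

[Ba^2+] = 2.38e-4 M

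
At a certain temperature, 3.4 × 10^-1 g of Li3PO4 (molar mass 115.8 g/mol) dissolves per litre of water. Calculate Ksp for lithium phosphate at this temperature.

Molar solubility s = (3.4 x 10^-1 g/L) / (115.8 g/mol) = 2.94 × 10^-3 M.
Li3PO4(s) ⇌ 3 Li^+ + PO4^3-
If s mol/L of Li3PO4 dissolves, [Li^+] = 3s and [PO4^3-] = s.
Ksp = [Li^+]^3[PO4^3-]
Substituting: Ksp = (3s)^3s = 27s^4
With s = 2.94 × 10^-3: Ksp = 2.0 × 10^-9

2.0e-9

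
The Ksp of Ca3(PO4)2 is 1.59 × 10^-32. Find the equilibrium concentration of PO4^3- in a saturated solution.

Ca3(PO4)2(s) ⇌ 3 Ca^2+ + 2 PO4^3-
Ksp = [Ca^2+]^3[PO4^3-]^2
With molar solubility s: [Ca^2+] = 3s, [PO4^3-] = 2s.
Ksp = (3s)^3(2s)^2 = 108s^5
Solving, s = (1.59 × 10^-32/108)^(1/5) = 1.712 × 10^-7 M
[PO4^3-] = 2s = 3.42 × 10^-7 M

[PO4^3-] ≈ 3.42 x 10^-7 M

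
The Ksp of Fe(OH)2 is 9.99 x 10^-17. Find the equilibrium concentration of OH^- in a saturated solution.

5.85 × 10^-6 M

Fe(OH)2(s) ⇌ Fe^2+ + 2 OH^-
Ksp = [Fe^2+][OH^-]^2
Let s = molar solubility. Then [Fe^2+] = s and [OH^-] = 2s.
So Ksp = s × (2s)^2 = 4s^3
s^3 = 9.99 x 10^-17 / 4, so s = 2.923 × 10^-6 M
[OH^-] = 2s = 5.85 × 10^-6 M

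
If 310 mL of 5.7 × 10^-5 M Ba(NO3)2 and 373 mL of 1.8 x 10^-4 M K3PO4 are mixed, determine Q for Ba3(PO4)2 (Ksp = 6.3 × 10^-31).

1.7 × 10^-22

Total volume = 310 + 373 = 683 mL.
[Ba^2+] = 5.7 × 10^-5 × (310/683) = 2.59 x 10^-5 M
[PO4^3-] = 1.8 × 10^-4 × (373/683) = 9.83 x 10^-5 M
Ba3(PO4)2(s) <=> 3 Ba^2+(aq) + 2 PO4^3-(aq), so Q = [Ba^2+]^3[PO4^3-]^2
Q = (2.59 × 10^-5)^3(9.83 x 10^-5)^2 = 1.7 × 10^-22
Q > Ksp, so Ba3(PO4)2 will precipitate.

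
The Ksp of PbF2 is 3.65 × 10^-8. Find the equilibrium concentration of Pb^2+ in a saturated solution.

[Pb^2+] ≈ 2.09 x 10^-3 M

PbF2(s) ⇌ Pb^2+ + 2 F^-
Ksp = [Pb^2+][F^-]^2
With molar solubility s: [Pb^2+] = s, [F^-] = 2s.
Substituting: Ksp = s(2s)^2 = 4s^3
Solving, s = (3.65 × 10^-8/4)^(1/3) = 2.090 × 10^-3 M
[Pb^2+] = s = 2.09 x 10^-3 M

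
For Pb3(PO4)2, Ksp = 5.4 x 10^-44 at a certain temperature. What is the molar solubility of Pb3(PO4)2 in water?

8.7 x 10^-10 M

Pb3(PO4)2(s) ⇌ 3 Pb^2+(aq) + 2 PO4^3-(aq)
Ksp = [Pb^2+]^3[PO4^3-]^2
With molar solubility s: [Pb^2+] = 3s, [PO4^3-] = 2s.
Ksp = (3s)^3(2s)^2 = 108s^5
s^5 = 5.4 x 10^-44 / 108, so s = 8.7 × 10^-10 M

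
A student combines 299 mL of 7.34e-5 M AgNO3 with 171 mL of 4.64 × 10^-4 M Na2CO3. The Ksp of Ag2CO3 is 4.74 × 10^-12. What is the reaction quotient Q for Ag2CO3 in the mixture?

3.68e-13

Total volume = 299 + 171 = 470 mL.
[Ag^+] = 7.34 x 10^-5 × (299/470) = 4.669 x 10^-5 M
[CO3^2-] = 4.64 × 10^-4 × (171/470) = 1.688 x 10^-4 M
Ag2CO3(s) ⇌ 2 Ag^+(aq) + CO3^2-(aq), so Q = [Ag^+]^2[CO3^2-]
Q = (4.669 × 10^-5)^2(1.688 x 10^-4) = 3.68 x 10^-13
Q < Ksp, so no precipitate of Ag2CO3 forms.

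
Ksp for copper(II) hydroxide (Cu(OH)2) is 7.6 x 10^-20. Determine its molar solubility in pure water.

Cu(OH)2(s) ⇌ Cu^2+ + 2 OH^-
Ksp = [Cu^2+][OH^-]^2
Let s = molar solubility. Then [Cu^2+] = s and [OH^-] = 2s.
Substituting: Ksp = s(2s)^2 = 4s^3
s = (7.6 x 10^-20 / 4)^(1/3) = 2.7 × 10^-7 M

2.7 × 10^-7 M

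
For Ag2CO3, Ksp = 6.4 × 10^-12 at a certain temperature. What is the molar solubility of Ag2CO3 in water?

Ag2CO3(s) ⇌ 2 Ag^+ + CO3^2-
Ksp = [Ag^+]^2[CO3^2-]
For each mole of Ag2CO3 that dissolves: [Ag^+] = 2s, [CO3^2-] = s.
So Ksp = (2s)^2 × s = 4s^3
s = (6.4 × 10^-12 / 4)^(1/3) = 1.2 × 10^-4 M

1.2e-4 M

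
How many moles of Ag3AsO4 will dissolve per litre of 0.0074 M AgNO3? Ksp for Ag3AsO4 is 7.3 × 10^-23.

s ≈ 1.8 × 10^-16 M

Ag3AsO4(s) ⇌ 3 Ag^+ + AsO4^3-
Ksp = [Ag^+]^3[AsO4^3-]
If s mol/L dissolves here, [Ag^+] = 0.0074 + 3s ≈ 0.0074, [AsO4^3-] = s (common-ion effect: Ag^+ is already 0.0074 M).
Ksp ≈ (0.0074)^3 × s
s = 1.8 x 10^-16 M
Check: 3s = 5.4 × 10^-16 ≪ 0.0074, so the approximation is valid.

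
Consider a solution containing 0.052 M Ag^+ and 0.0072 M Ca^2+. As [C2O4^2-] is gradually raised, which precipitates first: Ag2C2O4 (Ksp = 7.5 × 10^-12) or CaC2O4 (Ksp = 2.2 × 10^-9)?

Ag2C2O4

Precipitation of each salt starts when its ion product equals its Ksp.
For Ag2C2O4: 7.5 × 10^-12 = (0.052)^2 × [C2O4^2-]  ⇒  [C2O4^2-] = 2.8 x 10^-9 M.
For CaC2O4: 2.2 × 10^-9 = 0.0072 × [C2O4^2-]  ⇒  [C2O4^2-] = 3.1 × 10^-7 M.
The salt with the lower threshold [C2O4^2-] precipitates first: Ag2C2O4.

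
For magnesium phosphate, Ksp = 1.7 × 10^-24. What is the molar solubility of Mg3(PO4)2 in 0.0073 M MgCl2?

1.0e-9 M

Mg3(PO4)2(s) <=> 3 Mg^2+(aq) + 2 PO4^3-(aq)
Ksp = [Mg^2+]^3[PO4^3-]^2
Let s = moles of Mg3(PO4)2 that dissolve per litre. [Mg^2+] = 0.0073 + 3s ≈ 0.0073, [PO4^3-] = 2s (Ksp is small, so little additional dissolves).
Ksp ≈ (0.0073)^3 × (2s)^2
s = 1.0 × 10^-9 M
Check: 3s = 3.1 x 10^-9 ≪ 0.0073, so the approximation is valid.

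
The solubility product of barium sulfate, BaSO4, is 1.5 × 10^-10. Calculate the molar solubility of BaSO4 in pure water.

BaSO4(s) <=> Ba^2+ + SO4^2-
Ksp = [Ba^2+][SO4^2-]
With molar solubility s: [Ba^2+] = s, [SO4^2-] = s.
Ksp = s × s = s^2
s = (1.5 × 10^-10)^(1/2) = 1.2 × 10^-5 M

1.2 x 10^-5 M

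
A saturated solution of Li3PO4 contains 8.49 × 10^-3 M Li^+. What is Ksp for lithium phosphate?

Li3PO4(s) ⇌ 3 Li^+ + PO4^3-
Stoichiometry gives [PO4^3-] = (1/3)[Li^+] = 2.830 × 10^-3 M.
Ksp = [Li^+]^3[PO4^3-]
Ksp = (8.49 × 10^-3)^3 × 2.830 x 10^-3 = 1.73 × 10^-9

1.73e-9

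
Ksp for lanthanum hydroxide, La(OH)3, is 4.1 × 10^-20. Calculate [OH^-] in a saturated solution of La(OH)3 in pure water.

La(OH)3(s) <=> La^3+(aq) + 3 OH^-(aq)
Ksp = [La^3+][OH^-]^3
For each mole of La(OH)3 that dissolves: [La^3+] = s, [OH^-] = 3s.
So Ksp = s × (3s)^3 = 27s^4
s = (4.1 × 10^-20 / 27)^(1/4) = 6.24 × 10^-6 M
[OH^-] = 3s = 1.9 × 10^-5 M

[OH^-] = 1.9 × 10^-5 M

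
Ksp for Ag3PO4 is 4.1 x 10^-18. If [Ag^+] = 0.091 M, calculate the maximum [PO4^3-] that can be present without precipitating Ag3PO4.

Ag3PO4(s) ⇌ 3 Ag^+(aq) + PO4^3-(aq)
Ksp = [Ag^+]^3[PO4^3-]
Precipitation begins when Q = Ksp. With [Ag^+] = 0.091 M:
4.1 x 10^-18 = (0.091)^3 × [PO4^3-]
[PO4^3-] = (4.1 x 10^-18 / 7.54 × 10^-4) = 5.4 × 10^-15 M

5.4e-15 M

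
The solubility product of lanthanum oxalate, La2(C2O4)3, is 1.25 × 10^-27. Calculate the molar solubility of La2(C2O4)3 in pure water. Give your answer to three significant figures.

s = 1.63 x 10^-6 M

La2(C2O4)3(s) ⇌ 2 La^3+(aq) + 3 C2O4^2-(aq)
Ksp = [La^3+]^2[C2O4^2-]^3
If s mol/L of La2(C2O4)3 dissolves, [La^3+] = 2s and [C2O4^2-] = 3s.
Substituting: Ksp = (2s)^2(3s)^3 = 108s^5
s = (1.25 × 10^-27 / 108)^(1/5) = 1.63 x 10^-6 M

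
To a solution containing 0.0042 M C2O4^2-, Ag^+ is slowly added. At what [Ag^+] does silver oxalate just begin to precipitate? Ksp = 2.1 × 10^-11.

7.1e-5 M

Ag2C2O4(s) ⇌ 2 Ag^+ + C2O4^2-
Ksp = [Ag^+]^2[C2O4^2-]
Precipitation begins when Q = Ksp. With [C2O4^2-] = 0.0042 M:
2.1 × 10^-11 = (0.0042) × [Ag^+]^2
[Ag^+] = (2.1 × 10^-11 / 4.2 × 10^-3)^(1/2) = 7.1 x 10^-5 M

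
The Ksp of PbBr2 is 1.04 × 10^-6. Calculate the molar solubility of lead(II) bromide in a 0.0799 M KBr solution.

PbBr2(s) <=> Pb^2+(aq) + 2 Br^-(aq)
Ksp = [Pb^2+][Br^-]^2
If s mol/L dissolves here, [Pb^2+] = s, [Br^-] = 0.0799 + 2s ≈ 0.0799 (common-ion effect: Br^- is already 0.0799 M).
Ksp ≈ s × (0.0799)^2
s = 1.63 × 10^-4 M
Check: 2s = 3.3 × 10^-4 ≪ 0.0799, so the approximation is valid.

s = 1.63 × 10^-4 M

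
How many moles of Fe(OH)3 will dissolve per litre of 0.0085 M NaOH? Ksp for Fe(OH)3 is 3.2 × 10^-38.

s = 5.2e-32 M

Fe(OH)3(s) <=> Fe^3+(aq) + 3 OH^-(aq)
Ksp = [Fe^3+][OH^-]^3
Let s be the molar solubility in this solution. [Fe^3+] = s, [OH^-] = 0.0085 + 3s ≈ 0.0085 (common-ion effect: OH^- is already 0.0085 M).
Ksp ≈ s × (0.0085)^3
s = 5.2 × 10^-32 M
Check: 3s = 1.6 × 10^-31 ≪ 0.0085, so the approximation is valid.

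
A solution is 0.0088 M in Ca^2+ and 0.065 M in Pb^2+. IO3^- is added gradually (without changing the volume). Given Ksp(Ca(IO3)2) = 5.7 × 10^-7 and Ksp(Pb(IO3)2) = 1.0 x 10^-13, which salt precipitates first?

Each salt begins to precipitate when Q = Ksp, i.e. when [IO3^-] reaches its threshold.
For Ca(IO3)2: 5.7 × 10^-7 = 0.0088 × [IO3^-]^2  ⇒  [IO3^-] = 8.0 × 10^-3 M.
For Pb(IO3)2: 1.0 x 10^-13 = 0.065 × [IO3^-]^2  ⇒  [IO3^-] = 1.2 x 10^-6 M.
The salt with the lower threshold [IO3^-] precipitates first: Pb(IO3)2.

Pb(IO3)2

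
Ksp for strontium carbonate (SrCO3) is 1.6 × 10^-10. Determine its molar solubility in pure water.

s = 1.3e-5 M

SrCO3(s) ⇌ Sr^2+ + CO3^2-
Ksp = [Sr^2+][CO3^2-]
If s mol/L of SrCO3 dissolves, [Sr^2+] = s and [CO3^2-] = s.
Ksp = s × s = s^2
s = √(1.6 × 10^-10) = 1.3 x 10^-5 M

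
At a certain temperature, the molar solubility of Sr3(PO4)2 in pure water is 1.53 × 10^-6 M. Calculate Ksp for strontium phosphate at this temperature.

Ksp = 9.05 × 10^-28

Sr3(PO4)2(s) ⇌ 3 Sr^2+ + 2 PO4^3-
For each mole of Sr3(PO4)2 that dissolves: [Sr^2+] = 3s, [PO4^3-] = 2s.
Ksp = [Sr^2+]^3[PO4^3-]^2
Ksp = (3s)^3(2s)^2 = 108s^5
With s = 1.53 × 10^-6: Ksp = 9.05 × 10^-28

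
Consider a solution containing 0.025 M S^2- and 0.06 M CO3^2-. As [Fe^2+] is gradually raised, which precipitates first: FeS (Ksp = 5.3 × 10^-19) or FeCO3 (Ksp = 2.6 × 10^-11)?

Each salt begins to precipitate when Q = Ksp, i.e. when [Fe^2+] reaches its threshold.
For FeS: 5.3 × 10^-19 = 0.025 × [Fe^2+]  ⇒  [Fe^2+] = 2.1 × 10^-17 M.
For FeCO3: 2.6 × 10^-11 = 0.06 × [Fe^2+]  ⇒  [Fe^2+] = 4.3 × 10^-10 M.
The salt with the lower threshold [Fe^2+] precipitates first: FeS.

FeS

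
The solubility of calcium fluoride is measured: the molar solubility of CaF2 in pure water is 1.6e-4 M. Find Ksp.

1.6e-11

CaF2(s) ⇌ Ca^2+(aq) + 2 F^-(aq)
Let s = molar solubility. Then [Ca^2+] = s and [F^-] = 2s.
Ksp = [Ca^2+][F^-]^2
So Ksp = s × (2s)^2 = 4s^3
Ksp = 4 × (1.6 × 10^-4)^3 = 1.6 × 10^-11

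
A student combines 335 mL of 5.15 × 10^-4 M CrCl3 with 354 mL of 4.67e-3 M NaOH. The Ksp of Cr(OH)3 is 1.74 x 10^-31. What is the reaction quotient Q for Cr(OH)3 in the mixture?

3.46e-12

Total volume = 335 + 354 = 689 mL.
[Cr^3+] = 5.15 × 10^-4 × (335/689) = 2.504 x 10^-4 M
[OH^-] = 4.67 x 10^-3 × (354/689) = 2.399 × 10^-3 M
Cr(OH)3(s) ⇌ Cr^3+(aq) + 3 OH^-(aq), so Q = [Cr^3+][OH^-]^3
Q = (2.504 × 10^-4)(2.399 × 10^-3)^3 = 3.46 x 10^-12
Q > Ksp, so Cr(OH)3 will precipitate.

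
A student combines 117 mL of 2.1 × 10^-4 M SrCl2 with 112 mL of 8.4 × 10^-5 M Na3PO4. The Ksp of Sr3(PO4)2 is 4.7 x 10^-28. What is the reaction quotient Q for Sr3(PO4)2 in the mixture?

Total volume = 117 + 112 = 229 mL.
[Sr^2+] = 2.1 x 10^-4 × (117/229) = 1.07 x 10^-4 M
[PO4^3-] = 8.4 × 10^-5 × (112/229) = 4.11 x 10^-5 M
Sr3(PO4)2(s) ⇌ 3 Sr^2+(aq) + 2 PO4^3-(aq), so Q = [Sr^2+]^3[PO4^3-]^2
Q = (1.07 × 10^-4)^3(4.11 × 10^-5)^2 = 2.1 × 10^-21
Q > Ksp, so Sr3(PO4)2 will precipitate.

2.1 x 10^-21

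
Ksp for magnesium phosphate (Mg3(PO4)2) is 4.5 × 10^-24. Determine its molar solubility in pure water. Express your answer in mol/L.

s ≈ 8.4e-6 M

Mg3(PO4)2(s) ⇌ 3 Mg^2+ + 2 PO4^3-
Ksp = [Mg^2+]^3[PO4^3-]^2
For each mole of Mg3(PO4)2 that dissolves: [Mg^2+] = 3s, [PO4^3-] = 2s.
So Ksp = (3s)^3 × (2s)^2 = 108s^5
Solving, s = (4.5 × 10^-24/108)^(1/5) = 8.4 x 10^-6 M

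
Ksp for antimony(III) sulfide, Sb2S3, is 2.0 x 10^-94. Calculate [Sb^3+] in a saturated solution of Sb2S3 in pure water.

Sb2S3(s) ⇌ 2 Sb^3+ + 3 S^2-
Ksp = [Sb^3+]^2[S^2-]^3
If s mol/L of Sb2S3 dissolves, [Sb^3+] = 2s and [S^2-] = 3s.
Ksp = (2s)^2(3s)^3 = 108s^5
s = (2.0 x 10^-94 / 108)^(1/5) = 7.14 × 10^-20 M
[Sb^3+] = 2s = 1.4 × 10^-19 M

1.4e-19 M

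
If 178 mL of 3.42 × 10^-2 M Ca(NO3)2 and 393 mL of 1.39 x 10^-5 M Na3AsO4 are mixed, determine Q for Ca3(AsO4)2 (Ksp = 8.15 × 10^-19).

Total volume = 178 + 393 = 571 mL.
[Ca^2+] = 3.42 x 10^-2 × (178/571) = 1.066 × 10^-2 M
[AsO4^3-] = 1.39 × 10^-5 × (393/571) = 9.567 x 10^-6 M
Ca3(AsO4)2(s) ⇌ 3 Ca^2+ + 2 AsO4^3-, so Q = [Ca^2+]^3[AsO4^3-]^2
Q = (1.066 × 10^-2)^3(9.567 × 10^-6)^2 = 1.11 × 10^-16
Q > Ksp, so Ca3(AsO4)2 will precipitate.

1.11 x 10^-16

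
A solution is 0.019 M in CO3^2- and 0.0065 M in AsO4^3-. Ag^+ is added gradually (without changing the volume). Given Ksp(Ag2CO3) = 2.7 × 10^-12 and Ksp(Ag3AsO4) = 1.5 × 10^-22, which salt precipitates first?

Precipitation of each salt starts when its ion product equals its Ksp.
For Ag2CO3: 2.7 × 10^-12 = 0.019 × [Ag^+]^2  ⇒  [Ag^+] = 1.2 x 10^-5 M.
For Ag3AsO4: 1.5 × 10^-22 = 0.0065 × [Ag^+]^3  ⇒  [Ag^+] = 2.8 × 10^-7 M.
The salt with the lower threshold [Ag^+] precipitates first: Ag3AsO4.

Ag3AsO4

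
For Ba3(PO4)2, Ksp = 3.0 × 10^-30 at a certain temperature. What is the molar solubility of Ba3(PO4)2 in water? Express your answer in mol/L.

Ba3(PO4)2(s) <=> 3 Ba^2+ + 2 PO4^3-
Ksp = [Ba^2+]^3[PO4^3-]^2
If s mol/L of Ba3(PO4)2 dissolves, [Ba^2+] = 3s and [PO4^3-] = 2s.
So Ksp = (3s)^3 × (2s)^2 = 108s^5
s = (3.0 × 10^-30 / 108)^(1/5) = 4.9 × 10^-7 M

4.9 x 10^-7 M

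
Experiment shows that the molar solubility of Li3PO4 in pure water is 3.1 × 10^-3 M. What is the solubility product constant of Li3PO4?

Li3PO4(s) ⇌ 3 Li^+(aq) + PO4^3-(aq)
Let s = molar solubility. Then [Li^+] = 3s and [PO4^3-] = s.
Ksp = [Li^+]^3[PO4^3-]
So Ksp = (3s)^3 × s = 27s^4
Ksp = 27 × (3.1 x 10^-3)^4 = 2.5 × 10^-9

2.5 × 10^-9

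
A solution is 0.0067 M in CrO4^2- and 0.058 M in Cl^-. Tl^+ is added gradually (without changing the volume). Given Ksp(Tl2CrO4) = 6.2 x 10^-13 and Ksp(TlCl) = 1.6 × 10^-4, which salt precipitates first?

Tl2CrO4

Each salt begins to precipitate when Q = Ksp, i.e. when [Tl^+] reaches its threshold.
For Tl2CrO4: 6.2 x 10^-13 = 0.0067 × [Tl^+]^2  ⇒  [Tl^+] = 9.6 x 10^-6 M.
For TlCl: 1.6 × 10^-4 = 0.058 × [Tl^+]  ⇒  [Tl^+] = 2.8 x 10^-3 M.
The salt with the lower threshold [Tl^+] precipitates first: Tl2CrO4.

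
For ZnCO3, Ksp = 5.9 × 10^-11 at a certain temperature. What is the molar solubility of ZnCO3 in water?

s = 7.7e-6 M

ZnCO3(s) <=> Zn^2+(aq) + CO3^2-(aq)
Ksp = [Zn^2+][CO3^2-]
For each mole of ZnCO3 that dissolves: [Zn^2+] = s, [CO3^2-] = s.
Ksp = s^2
s = √(5.9 × 10^-11) = 7.7 × 10^-6 M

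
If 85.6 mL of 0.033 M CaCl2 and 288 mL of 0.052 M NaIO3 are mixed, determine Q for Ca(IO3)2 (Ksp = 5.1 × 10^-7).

Q ≈ 1.2 x 10^-5

Total volume = 85.6 + 288 = 373.6 mL.
[Ca^2+] = 3.3 × 10^-2 × (85.6/373.6) = 7.56 x 10^-3 M
[IO3^-] = 5.2 × 10^-2 × (288/373.6) = 4.01 × 10^-2 M
Ca(IO3)2(s) ⇌ Ca^2+(aq) + 2 IO3^-(aq), so Q = [Ca^2+][IO3^-]^2
Q = (7.56 × 10^-3)(4.01 x 10^-2)^2 = 1.2 × 10^-5
Q > Ksp, so Ca(IO3)2 will precipitate.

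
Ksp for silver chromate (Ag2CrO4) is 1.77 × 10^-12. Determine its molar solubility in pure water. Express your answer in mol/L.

7.62 x 10^-5 M

Ag2CrO4(s) <=> 2 Ag^+ + CrO4^2-
Ksp = [Ag^+]^2[CrO4^2-]
For each mole of Ag2CrO4 that dissolves: [Ag^+] = 2s, [CrO4^2-] = s.
So Ksp = (2s)^2 × s = 4s^3
s^3 = 1.77 × 10^-12 / 4, so s = 7.62 × 10^-5 M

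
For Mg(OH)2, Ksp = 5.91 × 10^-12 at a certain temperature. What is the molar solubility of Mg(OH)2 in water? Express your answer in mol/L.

Mg(OH)2(s) ⇌ Mg^2+(aq) + 2 OH^-(aq)
Ksp = [Mg^2+][OH^-]^2
Let s = molar solubility. Then [Mg^2+] = s and [OH^-] = 2s.
Substituting: Ksp = s(2s)^2 = 4s^3
s^3 = 5.91 × 10^-12 / 4, so s = 1.14 x 10^-4 M

s = 1.14 x 10^-4 M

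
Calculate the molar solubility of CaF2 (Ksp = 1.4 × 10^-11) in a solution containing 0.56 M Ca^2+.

2.5 × 10^-6 M

CaF2(s) ⇌ Ca^2+(aq) + 2 F^-(aq)
Ksp = [Ca^2+][F^-]^2
Let s be the molar solubility in this solution. [Ca^2+] = 0.56 + s ≈ 0.56, [F^-] = 2s (since the Ca^2+ already present dominates).
Ksp ≈ 0.56 × (2s)^2
s = 2.5 × 10^-6 M
Check: s = 2.5 × 10^-6 ≪ 0.56, so the approximation is valid.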